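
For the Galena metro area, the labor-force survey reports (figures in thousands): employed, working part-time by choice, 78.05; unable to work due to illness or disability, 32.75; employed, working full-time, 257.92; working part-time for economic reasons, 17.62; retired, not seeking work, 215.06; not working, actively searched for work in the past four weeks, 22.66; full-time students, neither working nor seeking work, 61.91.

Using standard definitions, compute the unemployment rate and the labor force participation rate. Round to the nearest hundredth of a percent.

Employed = 78.05 + 257.92 + 17.62 = 353.59 thousand (anyone who worked, including part-time for economic reasons, counts as employed).
Unemployed = 22.66 thousand.
Labor force = 353.59 + 22.66 = 376.25 thousand.
Not in labor force = 32.75 + 215.06 + 61.91 = 309.72 thousand (those not working and not actively searching are outside the labor force).
Civilian working-age population = 376.25 + 309.72 = 685.97 thousand.
Unemployment rate = 22.66 / 376.25 = 6.02%.
Labor force participation rate = 376.25 / 685.97 = 54.85%.

Unemployment rate ≈ 6.02%; labor force participation rate ≈ 54.85%.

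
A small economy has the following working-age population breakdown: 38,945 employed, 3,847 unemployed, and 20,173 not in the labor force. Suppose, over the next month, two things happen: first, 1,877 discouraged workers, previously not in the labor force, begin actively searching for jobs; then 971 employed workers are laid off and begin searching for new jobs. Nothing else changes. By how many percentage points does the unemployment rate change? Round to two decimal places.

The unemployment rate changes by +6.00 percentage points.

Initially, labor force = 38,945 + 3,847 = 42,792, so u = 3,847/42,792 = 8.99%.
After the first change, unemployed and labor force both rise by 1,877 → E = 38,945, U = 5,724, labor force = 44,669.
After the second change, employed falls and unemployed rises by 971; labor force unchanged → E = 37,974, U = 6,695, labor force = 44,669.
New unemployment rate = 6,695 / 44,669 = 14.99%.
Change = 14.99% − 8.99% = +6.00 percentage points.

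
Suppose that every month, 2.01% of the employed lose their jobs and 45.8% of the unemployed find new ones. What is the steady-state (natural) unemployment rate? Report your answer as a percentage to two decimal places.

At steady state the flows balance: s·E = f·U, so U/(E+U) = s/(s+f).
u* = 2.01 / (2.01 + 45.8) = 2.01 / 47.81 = 4.20%.

Steady-state unemployment rate ≈ 4.20%.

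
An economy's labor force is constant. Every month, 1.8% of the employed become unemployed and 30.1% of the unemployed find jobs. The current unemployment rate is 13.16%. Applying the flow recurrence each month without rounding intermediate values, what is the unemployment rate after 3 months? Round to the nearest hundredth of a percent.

Unemployment rate after three months ≈ 8.02%.

With a fixed labor force, u_{t+1} = u_t + s·(1−u_t) − f·u_t = u_t·(1−s−f) + s.
Here 1−s−f = 0.681 and s = 0.018.
u_1 = 0.131600 × 0.681 + 0.018 = 0.107620.
u_2 = 0.107620 × 0.681 + 0.018 = 0.091289.
u_3 = 0.091289 × 0.681 + 0.018 = 0.080168.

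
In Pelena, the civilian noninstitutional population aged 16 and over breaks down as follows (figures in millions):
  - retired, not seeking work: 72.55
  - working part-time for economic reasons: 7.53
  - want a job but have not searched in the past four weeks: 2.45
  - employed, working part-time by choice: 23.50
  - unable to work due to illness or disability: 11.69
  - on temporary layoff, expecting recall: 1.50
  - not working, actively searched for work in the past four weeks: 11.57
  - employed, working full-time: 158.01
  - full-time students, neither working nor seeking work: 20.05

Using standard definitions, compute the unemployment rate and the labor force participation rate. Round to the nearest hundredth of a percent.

Employed = 7.53 + 23.50 + 158.01 = 189.04 million (anyone who worked, including part-time for economic reasons, counts as employed).
Unemployed = 1.50 + 11.57 = 13.07 million (jobless and actively searching, or on temporary layoff).
Labor force = 189.04 + 13.07 = 202.11 million.
Not in labor force = 72.55 + 2.45 + 11.69 + 20.05 = 106.74 million (those not working and not actively searching are outside the labor force — including those who want a job but have given up searching).
Civilian working-age population = 202.11 + 106.74 = 308.85 million.
Unemployment rate = 13.07 / 202.11 = 6.47%.
Labor force participation rate = 202.11 / 308.85 = 65.44%.

Unemployment rate ≈ 6.47%; labor force participation rate ≈ 65.44%.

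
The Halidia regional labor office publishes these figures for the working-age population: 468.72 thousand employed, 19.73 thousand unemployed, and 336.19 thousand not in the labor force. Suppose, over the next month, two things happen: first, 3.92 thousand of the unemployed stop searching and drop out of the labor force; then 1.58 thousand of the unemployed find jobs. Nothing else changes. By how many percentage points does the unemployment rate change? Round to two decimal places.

Initially, labor force = 468.72 + 19.73 = 488.45 thousand, so u = 19.73/488.45 = 4.04%.
After the first change, unemployed and labor force both fall by 3.92 → E = 468.72, U = 15.81, labor force = 484.53 thousand.
After the second change, unemployed falls and employed rises by 1.58; labor force unchanged → E = 470.30, U = 14.23, labor force = 484.53 thousand.
New unemployment rate = 14.23 / 484.53 = 2.94%.
Change = 2.94% − 4.04% = −1.10 percentage points.

The unemployment rate changes by −1.10 percentage points.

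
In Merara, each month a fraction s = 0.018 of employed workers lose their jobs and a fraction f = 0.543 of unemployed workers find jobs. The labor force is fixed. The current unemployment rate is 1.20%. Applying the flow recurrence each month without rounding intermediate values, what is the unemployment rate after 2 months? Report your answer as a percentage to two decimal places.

Unemployment rate after two months ≈ 2.82%.

With a fixed labor force, u_{t+1} = u_t + s·(1−u_t) − f·u_t = u_t·(1−s−f) + s.
Here 1−s−f = 0.439 and s = 0.018.
u_1 = 0.012000 × 0.439 + 0.018 = 0.023268.
u_2 = 0.023268 × 0.439 + 0.018 = 0.028215.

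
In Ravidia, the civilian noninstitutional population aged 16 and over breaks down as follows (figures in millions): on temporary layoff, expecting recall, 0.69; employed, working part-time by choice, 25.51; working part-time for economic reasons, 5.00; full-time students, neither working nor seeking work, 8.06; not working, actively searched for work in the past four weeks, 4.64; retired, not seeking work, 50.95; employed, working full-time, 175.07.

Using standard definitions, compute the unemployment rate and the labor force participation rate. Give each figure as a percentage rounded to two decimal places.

Unemployment rate ≈ 2.53%; labor force participation rate ≈ 78.14%.

Employed = 25.51 + 5.00 + 175.07 = 205.58 million (anyone who worked, including part-time for economic reasons, counts as employed).
Unemployed = 0.69 + 4.64 = 5.33 million (jobless and actively searching, or on temporary layoff).
Labor force = 205.58 + 5.33 = 210.91 million.
Not in labor force = 8.06 + 50.95 = 59.01 million (those not working and not actively searching are outside the labor force).
Civilian working-age population = 210.91 + 59.01 = 269.92 million.
Unemployment rate = 5.33 / 210.91 = 2.53%.
Labor force participation rate = 210.91 / 269.92 = 78.14%.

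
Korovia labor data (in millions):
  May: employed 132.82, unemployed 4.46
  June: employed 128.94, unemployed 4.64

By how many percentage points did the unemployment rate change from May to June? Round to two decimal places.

May: labor force = 132.82 + 4.46 = 137.28; u = 4.46/137.28 = 3.25%.
June: labor force = 128.94 + 4.64 = 133.58; u = 4.64/133.58 = 3.47%.
Change = 3.47% − 3.25% = +0.22 pp.

The unemployment rate changed by +0.22 percentage points.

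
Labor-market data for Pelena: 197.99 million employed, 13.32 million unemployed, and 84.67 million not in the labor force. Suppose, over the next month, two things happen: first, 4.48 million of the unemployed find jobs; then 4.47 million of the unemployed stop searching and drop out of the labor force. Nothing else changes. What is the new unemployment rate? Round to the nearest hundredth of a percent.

New unemployment rate ≈ 2.11%.

Initially, labor force = 197.99 + 13.32 = 211.31 million, so u = 13.32/211.31 = 6.30%.
After the first change, unemployed falls and employed rises by 4.48; labor force unchanged → E = 202.47, U = 8.84, labor force = 211.31 million.
After the second change, unemployed and labor force both fall by 4.47 → E = 202.47, U = 4.37, labor force = 206.84 million.
New unemployment rate = 4.37 / 206.84 = 2.11%.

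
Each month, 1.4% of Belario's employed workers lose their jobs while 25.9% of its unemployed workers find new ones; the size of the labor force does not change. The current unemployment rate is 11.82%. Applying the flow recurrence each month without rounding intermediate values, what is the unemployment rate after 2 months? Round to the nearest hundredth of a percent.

Unemployment rate after two months ≈ 8.67%.

With a fixed labor force, u_{t+1} = u_t + s·(1−u_t) − f·u_t = u_t·(1−s−f) + s.
Here 1−s−f = 0.727 and s = 0.014.
u_1 = 0.118200 × 0.727 + 0.014 = 0.099931.
u_2 = 0.099931 × 0.727 + 0.014 = 0.086650.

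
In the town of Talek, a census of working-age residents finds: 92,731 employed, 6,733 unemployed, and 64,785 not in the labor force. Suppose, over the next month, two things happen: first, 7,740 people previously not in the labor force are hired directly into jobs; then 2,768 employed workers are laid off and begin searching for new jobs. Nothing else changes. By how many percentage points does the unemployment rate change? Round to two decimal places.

Initially, labor force = 92,731 + 6,733 = 99,464, so u = 6,733/99,464 = 6.77%.
After the first change, employed and labor force both rise by 7,740; unemployed unchanged → E = 100,471, U = 6,733, labor force = 107,204.
After the second change, employed falls and unemployed rises by 2,768; labor force unchanged → E = 97,703, U = 9,501, labor force = 107,204.
New unemployment rate = 9,501 / 107,204 = 8.86%.
Change = 8.86% − 6.77% = +2.09 percentage points.

The unemployment rate changes by +2.09 percentage points.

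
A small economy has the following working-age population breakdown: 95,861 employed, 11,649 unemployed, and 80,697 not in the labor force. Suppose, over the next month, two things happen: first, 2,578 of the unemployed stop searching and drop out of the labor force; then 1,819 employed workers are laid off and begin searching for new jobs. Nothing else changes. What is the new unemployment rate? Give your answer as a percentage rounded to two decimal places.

New unemployment rate ≈ 10.38%.

Initially, labor force = 95,861 + 11,649 = 107,510, so u = 11,649/107,510 = 10.84%.
After the first change, unemployed and labor force both fall by 2,578 → E = 95,861, U = 9,071, labor force = 104,932.
After the second change, employed falls and unemployed rises by 1,819; labor force unchanged → E = 94,042, U = 10,890, labor force = 104,932.
New unemployment rate = 10,890 / 104,932 = 10.38%.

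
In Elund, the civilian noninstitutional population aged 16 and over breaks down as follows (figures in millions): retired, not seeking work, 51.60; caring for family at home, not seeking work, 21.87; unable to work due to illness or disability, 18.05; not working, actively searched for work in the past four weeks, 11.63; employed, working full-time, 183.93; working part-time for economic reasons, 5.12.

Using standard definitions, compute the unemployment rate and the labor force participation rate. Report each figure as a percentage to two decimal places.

Employed = 183.93 + 5.12 = 189.05 million (anyone who worked, including part-time for economic reasons, counts as employed).
Unemployed = 11.63 million.
Labor force = 189.05 + 11.63 = 200.68 million.
Not in labor force = 51.60 + 21.87 + 18.05 = 91.52 million (those not working and not actively searching are outside the labor force).
Civilian working-age population = 200.68 + 91.52 = 292.20 million.
Unemployment rate = 11.63 / 200.68 = 5.80%.
Labor force participation rate = 200.68 / 292.20 = 68.68%.

Unemployment rate ≈ 5.80%; labor force participation rate ≈ 68.68%.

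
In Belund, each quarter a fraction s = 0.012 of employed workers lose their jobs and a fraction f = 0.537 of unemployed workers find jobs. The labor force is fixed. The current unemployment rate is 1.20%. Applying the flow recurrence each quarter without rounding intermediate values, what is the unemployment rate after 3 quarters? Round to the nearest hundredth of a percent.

With a fixed labor force, u_{t+1} = u_t + s·(1−u_t) − f·u_t = u_t·(1−s−f) + s.
Here 1−s−f = 0.451 and s = 0.012.
u_1 = 0.012000 × 0.451 + 0.012 = 0.017412.
u_2 = 0.017412 × 0.451 + 0.012 = 0.019853.
u_3 = 0.019853 × 0.451 + 0.012 = 0.020954.

Unemployment rate after three quarters ≈ 2.10%.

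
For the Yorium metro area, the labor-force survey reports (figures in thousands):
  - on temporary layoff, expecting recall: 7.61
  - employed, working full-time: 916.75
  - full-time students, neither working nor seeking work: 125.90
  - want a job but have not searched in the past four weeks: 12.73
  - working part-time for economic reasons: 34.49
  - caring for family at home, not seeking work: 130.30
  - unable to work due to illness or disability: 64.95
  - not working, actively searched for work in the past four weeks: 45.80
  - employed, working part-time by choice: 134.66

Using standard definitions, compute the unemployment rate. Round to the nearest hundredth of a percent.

Unemployment rate ≈ 4.69%.

Employed = 916.75 + 34.49 + 134.66 = 1,085.90 thousand (anyone who worked, including part-time for economic reasons, counts as employed).
Unemployed = 7.61 + 45.80 = 53.41 thousand (jobless and actively searching, or on temporary layoff).
Labor force = 1,085.90 + 53.41 = 1,139.31 thousand.
Unemployment rate = 53.41 / 1,139.31 = 4.69%.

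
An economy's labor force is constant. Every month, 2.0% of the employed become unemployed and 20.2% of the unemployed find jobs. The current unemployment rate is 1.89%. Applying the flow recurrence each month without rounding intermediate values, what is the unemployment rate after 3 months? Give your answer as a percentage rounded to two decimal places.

Unemployment rate after three months ≈ 5.66%.

With a fixed labor force, u_{t+1} = u_t + s·(1−u_t) − f·u_t = u_t·(1−s−f) + s.
Here 1−s−f = 0.778 and s = 0.020.
u_1 = 0.018900 × 0.778 + 0.020 = 0.034704.
u_2 = 0.034704 × 0.778 + 0.020 = 0.047000.
u_3 = 0.047000 × 0.778 + 0.020 = 0.056566.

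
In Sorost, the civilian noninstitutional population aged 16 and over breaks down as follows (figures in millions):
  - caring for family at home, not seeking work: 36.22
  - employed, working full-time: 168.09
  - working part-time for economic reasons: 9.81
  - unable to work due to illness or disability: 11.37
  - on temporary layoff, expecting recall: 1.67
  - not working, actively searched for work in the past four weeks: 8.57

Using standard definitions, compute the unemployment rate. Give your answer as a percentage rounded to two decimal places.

Unemployment rate ≈ 5.44%.

Employed = 168.09 + 9.81 = 177.90 million (anyone who worked, including part-time for economic reasons, counts as employed).
Unemployed = 1.67 + 8.57 = 10.24 million (jobless and actively searching, or on temporary layoff).
Labor force = 177.90 + 10.24 = 188.14 million.
Unemployment rate = 10.24 / 188.14 = 5.44%.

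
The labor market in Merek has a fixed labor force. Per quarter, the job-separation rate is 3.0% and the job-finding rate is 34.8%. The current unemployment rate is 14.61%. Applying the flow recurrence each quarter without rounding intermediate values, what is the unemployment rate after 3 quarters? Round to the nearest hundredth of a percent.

Unemployment rate after three quarters ≈ 9.54%.

With a fixed labor force, u_{t+1} = u_t + s·(1−u_t) − f·u_t = u_t·(1−s−f) + s.
Here 1−s−f = 0.622 and s = 0.030.
u_1 = 0.146100 × 0.622 + 0.030 = 0.120874.
u_2 = 0.120874 × 0.622 + 0.030 = 0.105184.
u_3 = 0.105184 × 0.622 + 0.030 = 0.095424.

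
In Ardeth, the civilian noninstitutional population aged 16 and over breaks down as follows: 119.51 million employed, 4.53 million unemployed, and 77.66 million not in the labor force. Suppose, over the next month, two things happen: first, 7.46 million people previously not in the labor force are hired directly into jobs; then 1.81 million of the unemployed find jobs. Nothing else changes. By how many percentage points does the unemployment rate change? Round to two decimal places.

Initially, labor force = 119.51 + 4.53 = 124.04 million, so u = 4.53/124.04 = 3.65%.
After the first change, employed and labor force both rise by 7.46; unemployed unchanged → E = 126.97, U = 4.53, labor force = 131.50 million.
After the second change, unemployed falls and employed rises by 1.81; labor force unchanged → E = 128.78, U = 2.72, labor force = 131.50 million.
New unemployment rate = 2.72 / 131.50 = 2.07%.
Change = 2.07% − 3.65% = −1.58 percentage points.

The unemployment rate changes by −1.58 percentage points.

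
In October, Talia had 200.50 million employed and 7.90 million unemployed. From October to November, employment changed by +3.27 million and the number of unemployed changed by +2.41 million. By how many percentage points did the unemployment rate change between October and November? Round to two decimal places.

October: labor force = 200.50 + 7.90 = 208.40; u = 7.90/208.40 = 3.79%.
November: labor force = 203.77 + 10.31 = 214.08; u = 10.31/214.08 = 4.82%.
Change = 4.82% − 3.79% = +1.03 pp.

The unemployment rate changed by +1.03 percentage points.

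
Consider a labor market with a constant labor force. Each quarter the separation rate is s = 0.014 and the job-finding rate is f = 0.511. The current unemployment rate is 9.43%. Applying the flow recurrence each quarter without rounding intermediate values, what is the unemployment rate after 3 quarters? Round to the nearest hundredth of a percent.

With a fixed labor force, u_{t+1} = u_t + s·(1−u_t) − f·u_t = u_t·(1−s−f) + s.
Here 1−s−f = 0.475 and s = 0.014.
u_1 = 0.094300 × 0.475 + 0.014 = 0.058792.
u_2 = 0.058792 × 0.475 + 0.014 = 0.041926.
u_3 = 0.041926 × 0.475 + 0.014 = 0.033915.

Unemployment rate after three quarters ≈ 3.39%.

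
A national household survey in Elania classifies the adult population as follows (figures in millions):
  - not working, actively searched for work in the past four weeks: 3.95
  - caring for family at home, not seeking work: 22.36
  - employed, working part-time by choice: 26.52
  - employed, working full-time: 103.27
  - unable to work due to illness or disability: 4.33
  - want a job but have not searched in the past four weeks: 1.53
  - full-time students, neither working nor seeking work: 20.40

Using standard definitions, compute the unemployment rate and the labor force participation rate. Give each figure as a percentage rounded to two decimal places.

Unemployment rate ≈ 2.95%; labor force participation rate ≈ 73.34%.

Employed = 26.52 + 103.27 = 129.79 million.
Unemployed = 3.95 million.
Labor force = 129.79 + 3.95 = 133.74 million.
Not in labor force = 22.36 + 4.33 + 1.53 + 20.40 = 48.62 million (those not working and not actively searching are outside the labor force — including those who want a job but have given up searching).
Civilian working-age population = 133.74 + 48.62 = 182.36 million.
Unemployment rate = 3.95 / 133.74 = 2.95%.
Labor force participation rate = 133.74 / 182.36 = 73.34%.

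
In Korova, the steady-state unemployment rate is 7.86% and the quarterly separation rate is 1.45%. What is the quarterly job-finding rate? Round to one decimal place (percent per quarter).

Job-finding rate ≈ 17.0% per quarter.

From u* = s/(s+f): f = s·(1−u)/u.
f = 1.45 × (1 − 0.0786) / 0.0786 = 1.3360 / 0.0786 ≈ 17.0% per quarter.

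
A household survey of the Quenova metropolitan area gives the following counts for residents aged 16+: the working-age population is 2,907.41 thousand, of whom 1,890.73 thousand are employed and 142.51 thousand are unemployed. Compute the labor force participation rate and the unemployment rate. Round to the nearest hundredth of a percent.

Labor force participation rate ≈ 69.93%; unemployment rate ≈ 7.01%.

Labor force = employed + unemployed = 1,890.73 + 142.51 = 2,033.24 thousand.
Unemployment rate = 142.51 / 2,033.24 = 7.01%.
Labor force participation rate = 2,033.24 / 2,907.41 = 69.93%.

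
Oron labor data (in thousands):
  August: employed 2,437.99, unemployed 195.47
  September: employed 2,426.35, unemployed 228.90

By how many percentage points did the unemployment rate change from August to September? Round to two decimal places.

The unemployment rate changed by +1.20 percentage points.

August: labor force = 2,437.99 + 195.47 = 2,633.46; u = 195.47/2,633.46 = 7.42%.
September: labor force = 2,426.35 + 228.90 = 2,655.25; u = 228.90/2,655.25 = 8.62%.
Change = 8.62% − 7.42% = +1.20 pp.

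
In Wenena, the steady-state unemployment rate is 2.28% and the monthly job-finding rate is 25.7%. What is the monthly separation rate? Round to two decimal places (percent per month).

From u* = s/(s+f): s = u·f/(1−u).
s = 0.0228 × 25.7 / (1 − 0.0228) = 0.5860 / 0.9772 ≈ 0.60% per month.

Separation rate ≈ 0.60% per month.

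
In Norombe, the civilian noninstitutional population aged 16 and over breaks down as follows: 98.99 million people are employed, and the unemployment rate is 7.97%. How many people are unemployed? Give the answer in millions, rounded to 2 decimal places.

Let U be the number unemployed. The labor force is E + U, and U/(E+U) = 0.0797.
So U = 0.0797 × 98.99 / (1 − 0.0797) = 7.8895 / 0.9203 ≈ 8.57 million.

About 8.57 million are unemployed.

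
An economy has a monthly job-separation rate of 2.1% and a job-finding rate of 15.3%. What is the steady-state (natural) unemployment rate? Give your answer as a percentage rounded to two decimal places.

At steady state the flows balance: s·E = f·U, so U/(E+U) = s/(s+f).
u* = 2.1 / (2.1 + 15.3) = 2.1 / 17.40 = 12.07%.

Steady-state unemployment rate ≈ 12.07%.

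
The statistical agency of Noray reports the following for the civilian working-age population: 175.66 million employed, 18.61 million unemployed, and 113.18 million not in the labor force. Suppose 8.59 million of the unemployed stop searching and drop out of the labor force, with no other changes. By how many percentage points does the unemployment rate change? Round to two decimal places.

The unemployment rate changes by −4.18 percentage points.

Initially, labor force = 175.66 + 18.61 = 194.27 million, so u = 18.61/194.27 = 9.58%.
After the change, unemployed and labor force both fall by 8.59 → E = 175.66, U = 10.02, labor force = 185.68 million.
New unemployment rate = 10.02 / 185.68 = 5.40%.
Change = 5.40% − 9.58% = −4.18 percentage points.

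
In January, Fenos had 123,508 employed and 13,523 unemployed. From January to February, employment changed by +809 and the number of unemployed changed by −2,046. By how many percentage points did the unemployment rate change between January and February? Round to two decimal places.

January: labor force = 123,508 + 13,523 = 137,031; u = 13,523/137,031 = 9.87%.
February: labor force = 124,317 + 11,477 = 135,794; u = 11,477/135,794 = 8.45%.
Change = 8.45% − 9.87% = −1.42 pp.

The unemployment rate changed by −1.42 percentage points.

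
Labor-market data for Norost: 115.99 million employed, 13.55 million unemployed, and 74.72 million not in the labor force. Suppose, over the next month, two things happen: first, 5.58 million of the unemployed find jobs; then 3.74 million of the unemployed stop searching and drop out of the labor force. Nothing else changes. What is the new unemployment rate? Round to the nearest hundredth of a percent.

New unemployment rate ≈ 3.36%.

Initially, labor force = 115.99 + 13.55 = 129.54 million, so u = 13.55/129.54 = 10.46%.
After the first change, unemployed falls and employed rises by 5.58; labor force unchanged → E = 121.57, U = 7.97, labor force = 129.54 million.
After the second change, unemployed and labor force both fall by 3.74 → E = 121.57, U = 4.23, labor force = 125.80 million.
New unemployment rate = 4.23 / 125.80 = 3.36%.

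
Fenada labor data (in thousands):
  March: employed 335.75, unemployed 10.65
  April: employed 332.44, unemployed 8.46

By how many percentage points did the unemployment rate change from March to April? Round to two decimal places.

The unemployment rate changed by −0.59 percentage points.

March: labor force = 335.75 + 10.65 = 346.40; u = 10.65/346.40 = 3.07%.
April: labor force = 332.44 + 8.46 = 340.90; u = 8.46/340.90 = 2.48%.
Change = 2.48% − 3.07% = −0.59 pp.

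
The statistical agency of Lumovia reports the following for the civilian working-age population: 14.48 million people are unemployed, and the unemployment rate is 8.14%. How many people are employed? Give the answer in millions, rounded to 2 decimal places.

About 163.41 million are employed.

Labor force = U / u = 14.48 / 0.0814 ≈ 177.89 million.
Employed = labor force − unemployed = 177.89 − 14.48 = 163.41 million.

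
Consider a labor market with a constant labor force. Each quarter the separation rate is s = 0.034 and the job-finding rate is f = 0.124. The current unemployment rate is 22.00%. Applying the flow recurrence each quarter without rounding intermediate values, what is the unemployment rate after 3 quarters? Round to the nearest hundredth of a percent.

With a fixed labor force, u_{t+1} = u_t + s·(1−u_t) − f·u_t = u_t·(1−s−f) + s.
Here 1−s−f = 0.842 and s = 0.034.
u_1 = 0.220000 × 0.842 + 0.034 = 0.219240.
u_2 = 0.219240 × 0.842 + 0.034 = 0.218600.
u_3 = 0.218600 × 0.842 + 0.034 = 0.218061.

Unemployment rate after three quarters ≈ 21.81%.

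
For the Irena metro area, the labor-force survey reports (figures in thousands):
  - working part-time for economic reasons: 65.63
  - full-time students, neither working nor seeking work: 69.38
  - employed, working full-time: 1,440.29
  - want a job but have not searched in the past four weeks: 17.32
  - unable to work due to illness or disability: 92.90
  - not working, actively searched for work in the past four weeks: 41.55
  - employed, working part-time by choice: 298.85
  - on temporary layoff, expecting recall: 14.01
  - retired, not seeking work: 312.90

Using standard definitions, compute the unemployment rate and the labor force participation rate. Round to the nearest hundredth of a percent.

Unemployment rate ≈ 2.99%; labor force participation rate ≈ 79.07%.

Employed = 65.63 + 1,440.29 + 298.85 = 1,804.77 thousand (anyone who worked, including part-time for economic reasons, counts as employed).
Unemployed = 41.55 + 14.01 = 55.56 thousand (jobless and actively searching, or on temporary layoff).
Labor force = 1,804.77 + 55.56 = 1,860.33 thousand.
Not in labor force = 69.38 + 17.32 + 92.90 + 312.90 = 492.50 thousand (those not working and not actively searching are outside the labor force — including those who want a job but have given up searching).
Civilian working-age population = 1,860.33 + 492.50 = 2,352.83 thousand.
Unemployment rate = 55.56 / 1,860.33 = 2.99%.
Labor force participation rate = 1,860.33 / 2,352.83 = 79.07%.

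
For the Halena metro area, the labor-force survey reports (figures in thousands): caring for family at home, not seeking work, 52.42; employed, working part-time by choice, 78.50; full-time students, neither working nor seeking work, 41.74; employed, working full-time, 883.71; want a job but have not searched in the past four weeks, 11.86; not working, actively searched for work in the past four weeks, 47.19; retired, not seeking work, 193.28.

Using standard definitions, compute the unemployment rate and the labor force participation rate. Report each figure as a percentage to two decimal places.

Unemployment rate ≈ 4.68%; labor force participation rate ≈ 77.13%.

Employed = 78.50 + 883.71 = 962.21 thousand.
Unemployed = 47.19 thousand.
Labor force = 962.21 + 47.19 = 1,009.40 thousand.
Not in labor force = 52.42 + 41.74 + 11.86 + 193.28 = 299.30 thousand (those not working and not actively searching are outside the labor force — including those who want a job but have given up searching).
Civilian working-age population = 1,009.40 + 299.30 = 1,308.70 thousand.
Unemployment rate = 47.19 / 1,009.40 = 4.68%.
Labor force participation rate = 1,009.40 / 1,308.70 = 77.13%.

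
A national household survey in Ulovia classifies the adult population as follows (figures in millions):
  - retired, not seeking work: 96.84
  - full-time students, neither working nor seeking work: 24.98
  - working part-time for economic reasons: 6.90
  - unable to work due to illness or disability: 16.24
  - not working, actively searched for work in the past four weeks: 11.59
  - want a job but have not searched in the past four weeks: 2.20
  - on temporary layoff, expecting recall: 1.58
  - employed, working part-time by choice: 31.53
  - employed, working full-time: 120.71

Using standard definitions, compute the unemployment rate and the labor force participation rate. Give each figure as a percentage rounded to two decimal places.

Unemployment rate ≈ 7.64%; labor force participation rate ≈ 55.13%.

Employed = 6.90 + 31.53 + 120.71 = 159.14 million (anyone who worked, including part-time for economic reasons, counts as employed).
Unemployed = 11.59 + 1.58 = 13.17 million (jobless and actively searching, or on temporary layoff).
Labor force = 159.14 + 13.17 = 172.31 million.
Not in labor force = 96.84 + 24.98 + 16.24 + 2.20 = 140.26 million (those not working and not actively searching are outside the labor force — including those who want a job but have given up searching).
Civilian working-age population = 172.31 + 140.26 = 312.57 million.
Unemployment rate = 13.17 / 172.31 = 7.64%.
Labor force participation rate = 172.31 / 312.57 = 55.13%.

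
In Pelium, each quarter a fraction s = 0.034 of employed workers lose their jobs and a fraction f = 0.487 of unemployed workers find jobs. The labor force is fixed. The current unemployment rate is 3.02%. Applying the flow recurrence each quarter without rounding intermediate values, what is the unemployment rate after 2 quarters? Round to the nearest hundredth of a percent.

Unemployment rate after two quarters ≈ 5.72%.

With a fixed labor force, u_{t+1} = u_t + s·(1−u_t) − f·u_t = u_t·(1−s−f) + s.
Here 1−s−f = 0.479 and s = 0.034.
u_1 = 0.030200 × 0.479 + 0.034 = 0.048466.
u_2 = 0.048466 × 0.479 + 0.034 = 0.057215.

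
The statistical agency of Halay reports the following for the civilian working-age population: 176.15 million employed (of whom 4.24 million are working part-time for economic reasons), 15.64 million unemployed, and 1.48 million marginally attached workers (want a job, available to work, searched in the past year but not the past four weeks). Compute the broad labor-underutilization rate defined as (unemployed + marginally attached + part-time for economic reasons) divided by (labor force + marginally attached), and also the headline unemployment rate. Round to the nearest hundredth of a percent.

Broad underutilization rate ≈ 11.05%; headline unemployment rate ≈ 8.15%.

Labor force = 176.15 + 15.64 = 191.79 million.
Numerator = 15.64 + 1.48 + 4.24 = 21.36 million.
Denominator = 191.79 + 1.48 = 193.27 million.
Broad rate = 21.36 / 193.27 = 11.05%.
Headline unemployment rate = 15.64 / 191.79 = 8.15%.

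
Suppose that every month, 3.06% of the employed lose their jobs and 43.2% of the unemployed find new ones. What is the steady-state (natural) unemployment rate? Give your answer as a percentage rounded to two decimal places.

Steady-state unemployment rate ≈ 6.61%.

At steady state the flows balance: s·E = f·U, so U/(E+U) = s/(s+f).
u* = 3.06 / (3.06 + 43.2) = 3.06 / 46.26 = 6.61%.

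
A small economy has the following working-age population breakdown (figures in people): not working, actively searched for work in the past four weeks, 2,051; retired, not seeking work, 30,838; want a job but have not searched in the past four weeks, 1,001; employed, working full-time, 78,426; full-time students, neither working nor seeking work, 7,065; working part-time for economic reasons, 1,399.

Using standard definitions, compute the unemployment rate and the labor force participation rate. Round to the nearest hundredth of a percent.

Employed = 78,426 + 1,399 = 79,825 (anyone who worked, including part-time for economic reasons, counts as employed).
Unemployed = 2,051.
Labor force = 79,825 + 2,051 = 81,876.
Not in labor force = 30,838 + 1,001 + 7,065 = 38,904 (those not working and not actively searching are outside the labor force — including those who want a job but have given up searching).
Civilian working-age population = 81,876 + 38,904 = 120,780.
Unemployment rate = 2,051 / 81,876 = 2.51%.
Labor force participation rate = 81,876 / 120,780 = 67.79%.

Unemployment rate ≈ 2.51%; labor force participation rate ≈ 67.79%.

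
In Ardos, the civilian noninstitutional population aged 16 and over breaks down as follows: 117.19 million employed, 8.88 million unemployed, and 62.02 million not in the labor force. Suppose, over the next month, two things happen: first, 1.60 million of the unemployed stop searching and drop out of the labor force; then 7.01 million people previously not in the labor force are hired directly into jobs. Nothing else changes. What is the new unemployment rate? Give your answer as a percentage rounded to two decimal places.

New unemployment rate ≈ 5.54%.

Initially, labor force = 117.19 + 8.88 = 126.07 million, so u = 8.88/126.07 = 7.04%.
After the first change, unemployed and labor force both fall by 1.60 → E = 117.19, U = 7.28, labor force = 124.47 million.
After the second change, employed and labor force both rise by 7.01; unemployed unchanged → E = 124.20, U = 7.28, labor force = 131.48 million.
New unemployment rate = 7.28 / 131.48 = 5.54%.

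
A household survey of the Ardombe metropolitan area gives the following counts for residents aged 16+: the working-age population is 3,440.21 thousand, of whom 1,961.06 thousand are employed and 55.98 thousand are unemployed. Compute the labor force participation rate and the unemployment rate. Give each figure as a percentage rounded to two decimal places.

Labor force = employed + unemployed = 1,961.06 + 55.98 = 2,017.04 thousand.
Unemployment rate = 55.98 / 2,017.04 = 2.78%.
Labor force participation rate = 2,017.04 / 3,440.21 = 58.63%.

Labor force participation rate ≈ 58.63%; unemployment rate ≈ 2.78%.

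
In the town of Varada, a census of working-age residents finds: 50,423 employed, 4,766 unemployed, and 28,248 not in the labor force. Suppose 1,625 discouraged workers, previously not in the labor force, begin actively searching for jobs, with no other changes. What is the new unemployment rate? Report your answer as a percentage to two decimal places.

Initially, labor force = 50,423 + 4,766 = 55,189, so u = 4,766/55,189 = 8.64%.
After the change, unemployed and labor force both rise by 1,625 → E = 50,423, U = 6,391, labor force = 56,814.
New unemployment rate = 6,391 / 56,814 = 11.25%.

New unemployment rate ≈ 11.25%.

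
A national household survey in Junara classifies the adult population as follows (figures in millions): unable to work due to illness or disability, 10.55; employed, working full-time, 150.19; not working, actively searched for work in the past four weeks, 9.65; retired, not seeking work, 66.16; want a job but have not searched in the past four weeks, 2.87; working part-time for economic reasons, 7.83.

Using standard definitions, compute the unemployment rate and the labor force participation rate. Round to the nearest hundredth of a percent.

Employed = 150.19 + 7.83 = 158.02 million (anyone who worked, including part-time for economic reasons, counts as employed).
Unemployed = 9.65 million.
Labor force = 158.02 + 9.65 = 167.67 million.
Not in labor force = 10.55 + 66.16 + 2.87 = 79.58 million (those not working and not actively searching are outside the labor force — including those who want a job but have given up searching).
Civilian working-age population = 167.67 + 79.58 = 247.25 million.
Unemployment rate = 9.65 / 167.67 = 5.76%.
Labor force participation rate = 167.67 / 247.25 = 67.81%.

Unemployment rate ≈ 5.76%; labor force participation rate ≈ 67.81%.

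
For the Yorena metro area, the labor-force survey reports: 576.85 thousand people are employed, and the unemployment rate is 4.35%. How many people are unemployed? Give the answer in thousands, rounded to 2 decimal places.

About 26.23 thousand are unemployed.

Let U be the number unemployed. The labor force is E + U, and U/(E+U) = 0.0435.
So U = 0.0435 × 576.85 / (1 − 0.0435) = 25.0930 / 0.9565 ≈ 26.23 thousand.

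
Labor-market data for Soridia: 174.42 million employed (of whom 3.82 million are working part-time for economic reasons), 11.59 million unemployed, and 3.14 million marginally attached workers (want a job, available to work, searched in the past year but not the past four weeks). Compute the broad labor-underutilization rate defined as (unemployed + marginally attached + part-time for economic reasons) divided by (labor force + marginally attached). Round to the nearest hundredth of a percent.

Labor force = 174.42 + 11.59 = 186.01 million.
Numerator = 11.59 + 3.14 + 3.82 = 18.55 million.
Denominator = 186.01 + 3.14 = 189.15 million.
Broad rate = 18.55 / 189.15 = 9.81%.

Broad underutilization rate ≈ 9.81%.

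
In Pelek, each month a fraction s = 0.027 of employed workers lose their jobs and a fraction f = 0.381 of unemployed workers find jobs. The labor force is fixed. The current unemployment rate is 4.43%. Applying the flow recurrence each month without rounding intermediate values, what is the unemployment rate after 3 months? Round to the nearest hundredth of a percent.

With a fixed labor force, u_{t+1} = u_t + s·(1−u_t) − f·u_t = u_t·(1−s−f) + s.
Here 1−s−f = 0.592 and s = 0.027.
u_1 = 0.044300 × 0.592 + 0.027 = 0.053226.
u_2 = 0.053226 × 0.592 + 0.027 = 0.058510.
u_3 = 0.058510 × 0.592 + 0.027 = 0.061638.

Unemployment rate after three months ≈ 6.16%.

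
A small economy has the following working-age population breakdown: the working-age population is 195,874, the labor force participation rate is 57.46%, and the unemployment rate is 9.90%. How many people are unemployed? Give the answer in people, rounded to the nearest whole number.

About 11,142 are unemployed.

Labor force = 0.5746 × 195,874 = 112,549.
Unemployed = 0.0990 × 112,549 ≈ 11,142.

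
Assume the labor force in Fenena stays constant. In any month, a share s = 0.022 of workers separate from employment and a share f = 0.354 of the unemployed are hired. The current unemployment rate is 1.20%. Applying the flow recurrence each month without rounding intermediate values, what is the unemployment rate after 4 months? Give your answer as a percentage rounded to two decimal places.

Unemployment rate after four months ≈ 5.15%.

With a fixed labor force, u_{t+1} = u_t + s·(1−u_t) − f·u_t = u_t·(1−s−f) + s.
Here 1−s−f = 0.624 and s = 0.022.
u_1 = 0.012000 × 0.624 + 0.022 = 0.029488.
u_2 = 0.029488 × 0.624 + 0.022 = 0.040401.
u_3 = 0.040401 × 0.624 + 0.022 = 0.047210.
u_4 = 0.047210 × 0.624 + 0.022 = 0.051459.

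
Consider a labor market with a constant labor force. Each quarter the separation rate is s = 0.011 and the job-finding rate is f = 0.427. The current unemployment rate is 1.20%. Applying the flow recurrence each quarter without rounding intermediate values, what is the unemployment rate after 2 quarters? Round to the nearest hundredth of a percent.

With a fixed labor force, u_{t+1} = u_t + s·(1−u_t) − f·u_t = u_t·(1−s−f) + s.
Here 1−s−f = 0.562 and s = 0.011.
u_1 = 0.012000 × 0.562 + 0.011 = 0.017744.
u_2 = 0.017744 × 0.562 + 0.011 = 0.020972.

Unemployment rate after two quarters ≈ 2.10%.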